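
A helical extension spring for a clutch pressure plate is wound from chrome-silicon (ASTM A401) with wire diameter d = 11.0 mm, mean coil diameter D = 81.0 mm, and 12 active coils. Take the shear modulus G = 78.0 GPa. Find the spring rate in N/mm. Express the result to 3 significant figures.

k = Gd⁴/(8D³N_a) = (78.0×10³ × 11.0⁴) / (8 × 81.0³ × 12)
  = 1.142e+09 / 5.10183e+07 = 22.384 N/mm

22.4 N/mm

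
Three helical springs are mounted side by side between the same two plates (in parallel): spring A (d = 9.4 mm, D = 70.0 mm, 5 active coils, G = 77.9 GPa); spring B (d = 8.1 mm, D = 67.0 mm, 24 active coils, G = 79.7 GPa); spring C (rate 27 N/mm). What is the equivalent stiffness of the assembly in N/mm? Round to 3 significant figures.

k_A = Gd⁴/(8D³N_a) = (77.9×10³)(9.4⁴)/(8·70.0³·5) = 44.33 N/mm
k_B = Gd⁴/(8D³N_a) = (79.7×10³)(8.1⁴)/(8·67.0³·24) = 5.9412 N/mm
Parallel: k_eq = 44.33 + 5.9412 + 27 = 77.271 N/mm

77.3 N/mm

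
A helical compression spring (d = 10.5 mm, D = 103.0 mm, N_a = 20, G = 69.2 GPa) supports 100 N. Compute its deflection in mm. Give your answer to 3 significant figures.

20.8 mm

k = Gd⁴/(8D³N_a) = (69.2×10³)(10.5⁴)/(8·103.0³·20) = 4.811 N/mm
δ = F/k = 100 / 4.811 = 20.786 mm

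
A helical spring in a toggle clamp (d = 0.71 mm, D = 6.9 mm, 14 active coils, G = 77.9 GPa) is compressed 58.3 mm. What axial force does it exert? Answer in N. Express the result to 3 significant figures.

k = Gd⁴/(8D³N_a) = (77.9×10³)(0.71⁴)/(8·6.9³·14) = 0.53803 N/mm
F = k·δ = 0.53803 × 58.3 = 31.367 N

31.4 N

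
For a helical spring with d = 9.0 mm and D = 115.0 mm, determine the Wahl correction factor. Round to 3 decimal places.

C = D/d = 115.0/9.0 = 12.7778
K_W = (4C−1)/(4C−4) + 0.615/C = 50.111/47.111 + 0.0481 = 1.1118

1.112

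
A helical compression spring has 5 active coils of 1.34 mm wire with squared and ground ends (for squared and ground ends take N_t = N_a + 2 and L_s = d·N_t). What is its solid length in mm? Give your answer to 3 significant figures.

squared and ground ends: N_t = N_a + 2 = 5 + 2 = 7
L_s = d·N_t = 1.34 × 7 = 9.38 mm

9.38 mm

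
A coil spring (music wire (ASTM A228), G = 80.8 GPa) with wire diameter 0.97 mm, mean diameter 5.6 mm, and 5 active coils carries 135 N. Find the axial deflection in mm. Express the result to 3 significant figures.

k = Gd⁴/(8D³N_a) = (80.8×10³)(0.97⁴)/(8·5.6³·5) = 10.183 N/mm
δ = F/k = 135 / 10.183 = 13.257 mm

13.3 mm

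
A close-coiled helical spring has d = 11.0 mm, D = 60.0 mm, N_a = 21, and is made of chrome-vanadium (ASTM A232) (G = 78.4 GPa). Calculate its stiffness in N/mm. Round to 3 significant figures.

31.6 N/mm

k = Gd⁴/(8D³N_a) = (78.4×10³ × 11.0⁴) / (8 × 60.0³ × 21)
  = 1.14785e+09 / 3.6288e+07 = 31.632 N/mm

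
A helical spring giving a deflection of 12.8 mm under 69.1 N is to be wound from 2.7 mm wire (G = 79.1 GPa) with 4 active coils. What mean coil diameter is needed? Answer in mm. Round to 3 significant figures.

29.0 mm

Required rate k = F/δ = 69.1/12.8 = 5.3984 N/mm
D = (Gd⁴/(8N_a·k))^(1/3) = (79.1×10³·2.7⁴/(8·4·5.3984))^(1/3)
  = (24334)^(1/3) = 28.9782 mm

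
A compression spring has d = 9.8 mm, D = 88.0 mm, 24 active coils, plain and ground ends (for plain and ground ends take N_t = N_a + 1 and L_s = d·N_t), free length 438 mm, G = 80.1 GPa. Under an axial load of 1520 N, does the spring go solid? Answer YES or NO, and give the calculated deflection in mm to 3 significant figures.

YES, δ = 269 mm

k = Gd⁴/(8D³N_a) = (80.1×10³)(9.8⁴)/(8·88.0³·24) = 5.6466 N/mm
N_t = 25; L_s = 9.8·25 = 245 mm; δ_solid = L₀ − L_s = 438 − 245 = 193 mm
δ = F/k = 1520/5.6466 = 269.19 mm
δ ≥ δ_solid → spring goes solid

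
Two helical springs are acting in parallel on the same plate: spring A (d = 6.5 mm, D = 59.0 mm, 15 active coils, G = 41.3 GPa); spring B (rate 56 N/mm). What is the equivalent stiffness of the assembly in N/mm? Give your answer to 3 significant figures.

59.0 N/mm

k_A = Gd⁴/(8D³N_a) = (41.3×10³)(6.5⁴)/(8·59.0³·15) = 2.9913 N/mm
Parallel: k_eq = 2.9913 + 56 = 58.991 N/mm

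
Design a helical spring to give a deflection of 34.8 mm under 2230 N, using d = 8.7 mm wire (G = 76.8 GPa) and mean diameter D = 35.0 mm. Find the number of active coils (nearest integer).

Required rate k = F/δ = 2230/34.8 = 64.08 N/mm
N_a = Gd⁴/(8D³k) = (76.8×10³ × 8.7⁴)/(8 × 35.0³ × 64.08)
    = 4.39985e+08 / 2.19796e+07 = 20.02 → 20 coils

20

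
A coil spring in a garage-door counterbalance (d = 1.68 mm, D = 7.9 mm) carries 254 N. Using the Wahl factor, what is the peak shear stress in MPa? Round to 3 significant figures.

Spring index C = D/d = 7.9/1.68 = 4.7024
K_W = (4C−1)/(4C−4) + 0.615/C = 17.810/14.810 + 0.1308 = 1.3334
τ₀ = 8FD/(πd³) = 8·254·7.9/(π·1.68³) = 16052.8/14.896 = 1077.6 MPa
τ_max = K·τ₀ = 1.3334 × 1077.6 = 1436.9 MPa

1440 MPa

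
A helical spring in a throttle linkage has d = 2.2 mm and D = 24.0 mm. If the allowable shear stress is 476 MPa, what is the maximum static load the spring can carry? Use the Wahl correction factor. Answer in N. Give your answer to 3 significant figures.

73.3 N

C = D/d = 24.0/2.2 = 10.9091
K_W = (4C−1)/(4C−4) + 0.615/C = 42.636/39.636 + 0.0564 = 1.1321
τ_max = K·8FD/(πd³) → F_max = τ_allow·πd³/(8DK)
F_max = 476·π·2.2³/(8·24.0·1.1321) = 15923/217.36 = 73.258 N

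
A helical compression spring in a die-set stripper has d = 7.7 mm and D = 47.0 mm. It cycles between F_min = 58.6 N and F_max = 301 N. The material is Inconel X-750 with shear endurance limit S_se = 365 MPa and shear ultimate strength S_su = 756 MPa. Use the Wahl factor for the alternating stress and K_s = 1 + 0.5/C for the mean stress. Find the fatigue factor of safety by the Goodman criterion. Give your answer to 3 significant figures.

5.68

C = D/d = 47.0/7.7 = 6.1039; K_W = (4C−1)/(4C−4)+0.615/C = 1.2477; K_s = 1+0.5/C = 1.0819
F_a = (F_max−F_min)/2 = 121.2 N; F_m = (F_max+F_min)/2 = 179.8 N
τ_a = K_W·8F_aD/(πd³) = 1.2477 × 31.774 = 39.644 MPa
τ_m = K_s·8F_mD/(πd³) = 1.0819 × 47.136 = 50.997 MPa
Goodman: 1/n_f = τ_a/S_se + τ_m/S_su = 39.644/365 + 50.997/756 = 0.10861 + 0.06746 = 0.17607
n_f = 1/0.17607 = 5.68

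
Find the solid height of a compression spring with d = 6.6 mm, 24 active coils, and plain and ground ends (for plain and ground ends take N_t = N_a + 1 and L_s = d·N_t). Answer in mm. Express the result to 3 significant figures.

165 mm

plain and ground ends: N_t = N_a + 1 = 24 + 1 = 25
L_s = d·N_t = 6.6 × 25 = 165 mm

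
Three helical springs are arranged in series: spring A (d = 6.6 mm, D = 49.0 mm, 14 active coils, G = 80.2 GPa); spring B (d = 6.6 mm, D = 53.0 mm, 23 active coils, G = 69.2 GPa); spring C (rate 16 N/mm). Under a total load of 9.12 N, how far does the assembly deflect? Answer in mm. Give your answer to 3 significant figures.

3.26 mm

k_A = Gd⁴/(8D³N_a) = (80.2×10³)(6.6⁴)/(8·49.0³·14) = 11.549 N/mm
k_B = Gd⁴/(8D³N_a) = (69.2×10³)(6.6⁴)/(8·53.0³·23) = 4.7933 N/mm
Series: 1/k_eq = 1/11.549 + 1/4.7933 + 1/16 = 0.35771; k_eq = 2.7955 N/mm
δ = F/k_eq = 9.12/2.7955 = 3.2623 mm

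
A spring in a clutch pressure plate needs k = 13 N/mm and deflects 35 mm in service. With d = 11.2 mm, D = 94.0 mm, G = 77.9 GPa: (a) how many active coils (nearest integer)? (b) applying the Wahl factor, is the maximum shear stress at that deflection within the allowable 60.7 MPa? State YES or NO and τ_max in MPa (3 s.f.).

(a) 14 coils; (b) NO, τ_max = 92.3 MPa

N_a = Gd⁴/(8D³k) = (77.9×10³)(11.2⁴)/(8·94.0³·13) = 14.19 → N_a = 14
Actual rate k = Gd⁴/(8D³·14) = 13.177 N/mm
Working load F = kδ = 13.177·35 = 461.19 N
C = 94.0/11.2 = 8.3929; K_W = (4C−1)/(4C−4)+0.615/C = 1.1747
τ_max = K_W·8FD/(πd³) = 1.1747·78.576 = 92.305 MPa
τ_max > 60.7 MPa → exceeds allowable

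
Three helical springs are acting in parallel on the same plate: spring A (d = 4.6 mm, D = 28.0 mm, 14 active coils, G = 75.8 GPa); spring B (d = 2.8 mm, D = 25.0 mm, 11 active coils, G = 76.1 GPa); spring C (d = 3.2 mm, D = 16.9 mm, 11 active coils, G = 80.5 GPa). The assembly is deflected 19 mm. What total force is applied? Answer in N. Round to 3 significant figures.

704 N

k_A = Gd⁴/(8D³N_a) = (75.8×10³)(4.6⁴)/(8·28.0³·14) = 13.804 N/mm
k_B = Gd⁴/(8D³N_a) = (76.1×10³)(2.8⁴)/(8·25.0³·11) = 3.4018 N/mm
k_C = Gd⁴/(8D³N_a) = (80.5×10³)(3.2⁴)/(8·16.9³·11) = 19.873 N/mm
Parallel: k_eq = 13.804 + 3.4018 + 19.873 = 37.078 N/mm
F = k_eq·δ = 37.078·19 = 704.49 N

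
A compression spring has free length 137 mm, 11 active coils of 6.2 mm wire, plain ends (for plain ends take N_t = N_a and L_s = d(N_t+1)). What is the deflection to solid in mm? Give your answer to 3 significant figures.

N_t = 11; L_s = 6.2·12 = 74.4 mm
δ_solid = L₀ − L_s = 137 − 74.4 = 62.6 mm

62.6 mm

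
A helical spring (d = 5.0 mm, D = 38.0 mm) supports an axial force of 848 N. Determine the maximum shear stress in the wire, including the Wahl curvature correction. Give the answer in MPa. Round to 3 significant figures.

784 MPa

Spring index C = D/d = 38.0/5.0 = 7.6000
K_W = (4C−1)/(4C−4) + 0.615/C = 29.400/26.400 + 0.0809 = 1.1946
τ₀ = 8FD/(πd³) = 8·848·38.0/(π·5.0³) = 257792/392.7 = 656.46 MPa
τ_max = K·τ₀ = 1.1946 × 656.46 = 784.18 MPa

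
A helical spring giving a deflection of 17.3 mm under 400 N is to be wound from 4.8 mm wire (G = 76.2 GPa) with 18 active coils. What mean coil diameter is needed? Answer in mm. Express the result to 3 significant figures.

Required rate k = F/δ = 400/17.3 = 23.121 N/mm
D = (Gd⁴/(8N_a·k))^(1/3) = (76.2×10³·4.8⁴/(8·18·23.121))^(1/3)
  = (12149.1)^(1/3) = 22.9887 mm

23.0 mm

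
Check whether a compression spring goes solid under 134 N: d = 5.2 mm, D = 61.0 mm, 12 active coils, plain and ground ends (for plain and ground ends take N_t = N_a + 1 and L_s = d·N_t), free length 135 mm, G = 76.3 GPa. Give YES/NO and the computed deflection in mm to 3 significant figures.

NO, δ = 52.3 mm

k = Gd⁴/(8D³N_a) = (76.3×10³)(5.2⁴)/(8·61.0³·12) = 2.5602 N/mm
N_t = 13; L_s = 5.2·13 = 67.6 mm; δ_solid = L₀ − L_s = 135 − 67.6 = 67.4 mm
δ = F/k = 134/2.5602 = 52.339 mm
δ < δ_solid → spring does not go solid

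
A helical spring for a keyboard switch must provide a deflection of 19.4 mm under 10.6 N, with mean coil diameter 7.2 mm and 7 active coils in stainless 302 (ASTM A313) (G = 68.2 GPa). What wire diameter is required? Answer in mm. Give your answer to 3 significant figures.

0.640 mm

Required rate k = F/δ = 10.6/19.4 = 0.54639 N/mm
d = (8D³N_a·k / G)^(1/4) = (8·7.2³·7·0.54639 / (68.2×10³))^0.25
  = (0.16746)^0.25 = 0.6397 mm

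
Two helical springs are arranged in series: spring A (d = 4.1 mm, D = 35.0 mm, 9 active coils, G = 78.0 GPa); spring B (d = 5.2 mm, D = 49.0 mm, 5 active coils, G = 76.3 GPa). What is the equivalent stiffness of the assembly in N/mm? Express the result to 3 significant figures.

k_A = Gd⁴/(8D³N_a) = (78.0×10³)(4.1⁴)/(8·35.0³·9) = 7.1399 N/mm
k_B = Gd⁴/(8D³N_a) = (76.3×10³)(5.2⁴)/(8·49.0³·5) = 11.855 N/mm
Series: 1/k_eq = 1/7.1399 + 1/11.855 = 0.22441; k_eq = 4.4561 N/mm

4.46 N/mm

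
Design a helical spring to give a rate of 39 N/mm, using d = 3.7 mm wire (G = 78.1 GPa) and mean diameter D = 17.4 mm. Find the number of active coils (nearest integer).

N_a = Gd⁴/(8D³k) = (78.1×10³ × 3.7⁴)/(8 × 17.4³ × 39)
    = 1.46372e+07 / 1.64362e+06 = 8.905 → 9 coils

9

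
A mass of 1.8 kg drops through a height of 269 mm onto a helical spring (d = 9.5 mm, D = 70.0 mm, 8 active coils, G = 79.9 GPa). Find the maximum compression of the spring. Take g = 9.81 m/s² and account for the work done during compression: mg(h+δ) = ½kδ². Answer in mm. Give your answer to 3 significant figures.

k = Gd⁴/(8D³N_a) = (79.9×10³)(9.5⁴)/(8·70.0³·8) = 29.646 N/mm
W = mg = 1.8 × 9.81 = 17.658 N
½kδ² − Wδ − Wh = 0 → δ = (W + √(W² + 2kWh))/k
δ = (17.658 + √(311.8 + 281638))/29.646 = (17.658 + 530.99)/29.646 = 18.507 mm

18.5 mm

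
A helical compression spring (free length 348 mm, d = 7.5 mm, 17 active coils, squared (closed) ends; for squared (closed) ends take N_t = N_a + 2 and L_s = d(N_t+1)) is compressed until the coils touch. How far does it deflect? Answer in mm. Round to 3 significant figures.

N_t = 19; L_s = 7.5·20 = 150 mm
δ_solid = L₀ − L_s = 348 − 150 = 198 mm

198 mm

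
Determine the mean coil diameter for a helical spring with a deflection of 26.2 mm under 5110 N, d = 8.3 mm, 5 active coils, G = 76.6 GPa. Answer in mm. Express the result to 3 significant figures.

Required rate k = F/δ = 5110/26.2 = 195.04 N/mm
D = (Gd⁴/(8N_a·k))^(1/3) = (76.6×10³·8.3⁴/(8·5·195.04))^(1/3)
  = (46597.4)^(1/3) = 35.9849 mm

36.0 mm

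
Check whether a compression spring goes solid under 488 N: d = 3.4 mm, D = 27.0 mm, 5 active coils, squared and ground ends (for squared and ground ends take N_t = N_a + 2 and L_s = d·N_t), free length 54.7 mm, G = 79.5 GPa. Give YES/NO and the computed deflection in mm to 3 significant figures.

k = Gd⁴/(8D³N_a) = (79.5×10³)(3.4⁴)/(8·27.0³·5) = 13.494 N/mm
N_t = 7; L_s = 3.4·7 = 23.8 mm; δ_solid = L₀ − L_s = 54.7 − 23.8 = 30.9 mm
δ = F/k = 488/13.494 = 36.165 mm
δ ≥ δ_solid → spring goes solid

YES, δ = 36.2 mm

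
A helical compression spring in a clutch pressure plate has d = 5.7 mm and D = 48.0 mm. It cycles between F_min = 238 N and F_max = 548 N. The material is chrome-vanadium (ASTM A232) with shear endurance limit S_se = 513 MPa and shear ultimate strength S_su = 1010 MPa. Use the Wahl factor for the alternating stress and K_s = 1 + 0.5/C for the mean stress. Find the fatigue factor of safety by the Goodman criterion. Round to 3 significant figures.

1.98

C = D/d = 48.0/5.7 = 8.4211; K_W = (4C−1)/(4C−4)+0.615/C = 1.1741; K_s = 1+0.5/C = 1.0594
F_a = (F_max−F_min)/2 = 155 N; F_m = (F_max+F_min)/2 = 393 N
τ_a = K_W·8F_aD/(πd³) = 1.1741 × 102.3 = 120.11 MPa
τ_m = K_s·8F_mD/(πd³) = 1.0594 × 259.39 = 274.79 MPa
Goodman: 1/n_f = τ_a/S_se + τ_m/S_su = 120.11/513 + 274.79/1010 = 0.23414 + 0.27207 = 0.50621
n_f = 1/0.50621 = 1.975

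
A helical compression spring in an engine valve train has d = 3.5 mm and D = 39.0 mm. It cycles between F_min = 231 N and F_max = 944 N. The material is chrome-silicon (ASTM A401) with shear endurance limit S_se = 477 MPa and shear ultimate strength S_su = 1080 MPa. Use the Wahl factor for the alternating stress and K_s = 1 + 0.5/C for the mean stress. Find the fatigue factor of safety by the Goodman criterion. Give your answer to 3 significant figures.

C = D/d = 39.0/3.5 = 11.1429; K_W = (4C−1)/(4C−4)+0.615/C = 1.1291; K_s = 1+0.5/C = 1.0449
F_a = (F_max−F_min)/2 = 356.5 N; F_m = (F_max+F_min)/2 = 587.5 N
τ_a = K_W·8F_aD/(πd³) = 1.1291 × 825.77 = 932.41 MPa
τ_m = K_s·8F_mD/(πd³) = 1.0449 × 1360.8 = 1421.9 MPa
Goodman: 1/n_f = τ_a/S_se + τ_m/S_su = 932.41/477 + 1421.9/1080 = 1.95474 + 1.31658 = 3.2713
n_f = 1/3.2713 = 0.3057

0.306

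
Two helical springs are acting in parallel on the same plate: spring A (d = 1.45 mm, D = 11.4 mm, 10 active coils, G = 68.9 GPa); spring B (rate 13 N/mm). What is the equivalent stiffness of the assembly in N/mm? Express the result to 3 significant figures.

k_A = Gd⁴/(8D³N_a) = (68.9×10³)(1.45⁴)/(8·11.4³·10) = 2.5697 N/mm
Parallel: k_eq = 2.5697 + 13 = 15.57 N/mm

15.6 N/mm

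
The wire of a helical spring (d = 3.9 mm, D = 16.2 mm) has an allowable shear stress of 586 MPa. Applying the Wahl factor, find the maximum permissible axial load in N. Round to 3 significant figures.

C = D/d = 16.2/3.9 = 4.1538
K_W = (4C−1)/(4C−4) + 0.615/C = 15.615/12.615 + 0.1481 = 1.3859
τ_max = K·8FD/(πd³) → F_max = τ_allow·πd³/(8DK)
F_max = 586·π·3.9³/(8·16.2·1.3859) = 1.092e+05/179.61 = 608.02 N

608 N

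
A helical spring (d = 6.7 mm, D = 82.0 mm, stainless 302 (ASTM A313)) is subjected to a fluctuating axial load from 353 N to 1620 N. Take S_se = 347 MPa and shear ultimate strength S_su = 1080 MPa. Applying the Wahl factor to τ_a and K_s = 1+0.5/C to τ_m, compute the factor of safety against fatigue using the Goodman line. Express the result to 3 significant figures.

C = D/d = 82.0/6.7 = 12.2388; K_W = (4C−1)/(4C−4)+0.615/C = 1.1170; K_s = 1+0.5/C = 1.0409
F_a = (F_max−F_min)/2 = 633.5 N; F_m = (F_max+F_min)/2 = 986.5 N
τ_a = K_W·8F_aD/(πd³) = 1.1170 × 439.82 = 491.27 MPa
τ_m = K_s·8F_mD/(πd³) = 1.0409 × 684.9 = 712.88 MPa
Goodman: 1/n_f = τ_a/S_se + τ_m/S_su = 491.27/347 + 712.88/1080 = 1.41577 + 0.66007 = 2.0758
n_f = 1/2.0758 = 0.4817

0.482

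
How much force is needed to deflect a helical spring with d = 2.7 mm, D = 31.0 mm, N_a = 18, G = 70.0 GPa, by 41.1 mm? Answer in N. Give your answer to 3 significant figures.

k = Gd⁴/(8D³N_a) = (70.0×10³)(2.7⁴)/(8·31.0³·18) = 0.86717 N/mm
F = k·δ = 0.86717 × 41.1 = 35.641 N

35.6 N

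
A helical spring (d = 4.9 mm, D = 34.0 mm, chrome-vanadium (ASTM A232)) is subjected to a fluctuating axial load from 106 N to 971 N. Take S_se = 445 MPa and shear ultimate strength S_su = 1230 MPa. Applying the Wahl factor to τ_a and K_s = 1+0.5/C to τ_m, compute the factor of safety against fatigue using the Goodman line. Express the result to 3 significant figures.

0.823

C = D/d = 34.0/4.9 = 6.9388; K_W = (4C−1)/(4C−4)+0.615/C = 1.2149; K_s = 1+0.5/C = 1.0721
F_a = (F_max−F_min)/2 = 432.5 N; F_m = (F_max+F_min)/2 = 538.5 N
τ_a = K_W·8F_aD/(πd³) = 1.2149 × 318.29 = 386.69 MPa
τ_m = K_s·8F_mD/(πd³) = 1.0721 × 396.29 = 424.85 MPa
Goodman: 1/n_f = τ_a/S_se + τ_m/S_su = 386.69/445 + 424.85/1230 = 0.86897 + 0.34541 = 1.2144
n_f = 1/1.2144 = 0.8235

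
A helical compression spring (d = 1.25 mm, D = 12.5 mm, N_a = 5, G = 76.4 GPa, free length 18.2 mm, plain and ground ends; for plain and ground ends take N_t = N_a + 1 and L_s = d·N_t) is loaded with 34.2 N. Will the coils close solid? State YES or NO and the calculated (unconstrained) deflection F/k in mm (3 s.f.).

k = Gd⁴/(8D³N_a) = (76.4×10³)(1.25⁴)/(8·12.5³·5) = 2.3875 N/mm
N_t = 6; L_s = 1.25·6 = 7.5 mm; δ_solid = L₀ − L_s = 18.2 − 7.5 = 10.7 mm
δ = F/k = 34.2/2.3875 = 14.325 mm
δ ≥ δ_solid → spring goes solid

YES, δ = 14.3 mm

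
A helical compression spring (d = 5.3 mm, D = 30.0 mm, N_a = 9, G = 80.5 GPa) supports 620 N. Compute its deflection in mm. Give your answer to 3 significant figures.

k = Gd⁴/(8D³N_a) = (80.5×10³)(5.3⁴)/(8·30.0³·9) = 32.674 N/mm
δ = F/k = 620 / 32.674 = 18.975 mm

19.0 mm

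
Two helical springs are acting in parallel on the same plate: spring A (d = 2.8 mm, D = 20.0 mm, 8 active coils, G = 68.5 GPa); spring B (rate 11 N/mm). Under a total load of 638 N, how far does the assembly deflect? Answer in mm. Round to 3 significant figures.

k_A = Gd⁴/(8D³N_a) = (68.5×10³)(2.8⁴)/(8·20.0³·8) = 8.2234 N/mm
Parallel: k_eq = 8.2234 + 11 = 19.223 N/mm
δ = F/k_eq = 638/19.223 = 33.189 mm

33.2 mm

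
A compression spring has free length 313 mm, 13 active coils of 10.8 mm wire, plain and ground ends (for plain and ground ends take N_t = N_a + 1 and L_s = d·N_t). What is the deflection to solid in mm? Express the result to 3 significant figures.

162 mm

N_t = 14; L_s = 10.8·14 = 151.2 mm
δ_solid = L₀ − L_s = 313 − 151.2 = 161.8 mm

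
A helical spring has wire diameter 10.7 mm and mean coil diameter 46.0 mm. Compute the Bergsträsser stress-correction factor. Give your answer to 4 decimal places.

C = D/d = 46.0/10.7 = 4.2991
K_B = (4C+2)/(4C−3) = 19.196/14.196 = 1.3522

1.3522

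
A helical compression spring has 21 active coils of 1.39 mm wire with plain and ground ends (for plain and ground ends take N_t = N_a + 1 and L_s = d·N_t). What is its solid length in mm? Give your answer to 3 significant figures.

plain and ground ends: N_t = N_a + 1 = 21 + 1 = 22
L_s = d·N_t = 1.39 × 22 = 30.58 mm

30.6 mm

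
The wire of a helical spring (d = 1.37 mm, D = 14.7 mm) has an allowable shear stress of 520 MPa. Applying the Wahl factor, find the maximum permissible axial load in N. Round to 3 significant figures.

31.5 N

C = D/d = 14.7/1.37 = 10.7299
K_W = (4C−1)/(4C−4) + 0.615/C = 41.920/38.920 + 0.0573 = 1.1344
τ_max = K·8FD/(πd³) → F_max = τ_allow·πd³/(8DK)
F_max = 520·π·1.37³/(8·14.7·1.1344) = 4200.6/133.41 = 31.488 N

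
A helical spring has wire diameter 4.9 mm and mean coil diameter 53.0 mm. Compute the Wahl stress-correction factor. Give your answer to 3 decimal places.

C = D/d = 53.0/4.9 = 10.8163
K_W = (4C−1)/(4C−4) + 0.615/C = 42.265/39.265 + 0.0569 = 1.1333

1.133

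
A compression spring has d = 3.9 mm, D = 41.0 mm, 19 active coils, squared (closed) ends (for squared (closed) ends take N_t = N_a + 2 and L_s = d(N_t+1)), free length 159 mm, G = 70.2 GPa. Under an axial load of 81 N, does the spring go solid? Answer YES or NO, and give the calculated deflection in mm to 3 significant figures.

k = Gd⁴/(8D³N_a) = (70.2×10³)(3.9⁴)/(8·41.0³·19) = 1.5502 N/mm
N_t = 21; L_s = 3.9·22 = 85.8 mm; δ_solid = L₀ − L_s = 159 − 85.8 = 73.2 mm
δ = F/k = 81/1.5502 = 52.25 mm
δ < δ_solid → spring does not go solid

NO, δ = 52.2 mm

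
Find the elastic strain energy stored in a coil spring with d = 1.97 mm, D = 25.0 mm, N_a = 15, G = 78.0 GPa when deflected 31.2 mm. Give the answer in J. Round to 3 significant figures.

k = Gd⁴/(8D³N_a) = (78.0×10³)(1.97⁴)/(8·25.0³·15) = 0.62655 N/mm
U = ½kδ² = 0.5 × 0.62655 × 31.2² = 304.96 N·mm = 0.30496 J

0.305 J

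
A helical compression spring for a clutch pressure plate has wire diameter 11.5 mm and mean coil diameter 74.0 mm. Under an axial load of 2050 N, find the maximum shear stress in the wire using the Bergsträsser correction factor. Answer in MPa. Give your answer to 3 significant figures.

310 MPa

Spring index C = D/d = 74.0/11.5 = 6.4348
K_B = (4C+2)/(4C−3) = 27.739/22.739 = 1.2199
τ₀ = 8FD/(πd³) = 8·2050·74.0/(π·11.5³) = 1.2136e+06/4778 = 254 MPa
τ_max = K·τ₀ = 1.2199 × 254 = 309.85 MPa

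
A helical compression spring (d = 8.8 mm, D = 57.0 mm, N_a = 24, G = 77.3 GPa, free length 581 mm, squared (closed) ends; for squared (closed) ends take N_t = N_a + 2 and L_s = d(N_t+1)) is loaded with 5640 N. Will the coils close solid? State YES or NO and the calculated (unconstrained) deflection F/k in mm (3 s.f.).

k = Gd⁴/(8D³N_a) = (77.3×10³)(8.8⁴)/(8·57.0³·24) = 13.037 N/mm
N_t = 26; L_s = 8.8·27 = 237.6 mm; δ_solid = L₀ − L_s = 581 − 237.6 = 343.4 mm
δ = F/k = 5640/13.037 = 432.61 mm
δ ≥ δ_solid → spring goes solid

YES, δ = 433 mm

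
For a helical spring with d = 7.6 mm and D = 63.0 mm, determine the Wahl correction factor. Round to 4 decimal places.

1.1771

C = D/d = 63.0/7.6 = 8.2895
K_W = (4C−1)/(4C−4) + 0.615/C = 32.158/29.158 + 0.0742 = 1.1771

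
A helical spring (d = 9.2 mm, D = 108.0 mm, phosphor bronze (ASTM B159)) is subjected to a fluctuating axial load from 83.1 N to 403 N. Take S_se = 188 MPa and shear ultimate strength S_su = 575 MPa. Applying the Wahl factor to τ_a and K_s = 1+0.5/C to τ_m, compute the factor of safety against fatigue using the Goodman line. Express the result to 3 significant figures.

2.03

C = D/d = 108.0/9.2 = 11.7391; K_W = (4C−1)/(4C−4)+0.615/C = 1.1222; K_s = 1+0.5/C = 1.0426
F_a = (F_max−F_min)/2 = 159.95 N; F_m = (F_max+F_min)/2 = 243.05 N
τ_a = K_W·8F_aD/(πd³) = 1.1222 × 56.492 = 63.397 MPa
τ_m = K_s·8F_mD/(πd³) = 1.0426 × 85.841 = 89.497 MPa
Goodman: 1/n_f = τ_a/S_se + τ_m/S_su = 63.397/188 + 89.497/575 = 0.33722 + 0.15565 = 0.49286
n_f = 1/0.49286 = 2.029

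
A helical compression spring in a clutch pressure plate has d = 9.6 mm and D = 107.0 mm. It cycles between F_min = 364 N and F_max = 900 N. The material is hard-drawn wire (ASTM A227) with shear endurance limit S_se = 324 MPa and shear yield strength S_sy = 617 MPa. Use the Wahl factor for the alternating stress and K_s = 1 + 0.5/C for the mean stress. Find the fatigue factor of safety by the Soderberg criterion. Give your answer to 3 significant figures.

1.62

C = D/d = 107.0/9.6 = 11.1458; K_W = (4C−1)/(4C−4)+0.615/C = 1.1291; K_s = 1+0.5/C = 1.0449
F_a = (F_max−F_min)/2 = 268 N; F_m = (F_max+F_min)/2 = 632 N
τ_a = K_W·8F_aD/(πd³) = 1.1291 × 82.536 = 93.192 MPa
τ_m = K_s·8F_mD/(πd³) = 1.0449 × 194.64 = 203.37 MPa
Soderberg: 1/n_f = τ_a/S_se + τ_m/S_sy = 93.192/324 + 203.37/617 = 0.28763 + 0.32961 = 0.61724
n_f = 1/0.61724 = 1.62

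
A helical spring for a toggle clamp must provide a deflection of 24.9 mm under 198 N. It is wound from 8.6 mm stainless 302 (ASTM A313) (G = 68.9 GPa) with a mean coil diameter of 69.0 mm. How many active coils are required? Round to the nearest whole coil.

Required rate k = F/δ = 198/24.9 = 7.9518 N/mm
N_a = Gd⁴/(8D³k) = (68.9×10³ × 8.6⁴)/(8 × 69.0³ × 7.9518)
    = 3.76889e+08 / 2.08979e+07 = 18.03 → 18 coils

18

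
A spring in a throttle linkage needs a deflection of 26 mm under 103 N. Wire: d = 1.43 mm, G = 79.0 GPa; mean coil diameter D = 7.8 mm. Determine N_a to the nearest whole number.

Required rate k = F/δ = 103/26 = 3.9615 N/mm
N_a = Gd⁴/(8D³k) = (79.0×10³ × 1.43⁴)/(8 × 7.8³ × 3.9615)
    = 330348 / 15039.6 = 21.97 → 22 coils

22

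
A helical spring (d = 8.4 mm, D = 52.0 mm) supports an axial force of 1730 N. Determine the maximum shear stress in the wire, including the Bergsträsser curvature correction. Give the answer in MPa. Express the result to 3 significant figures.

Spring index C = D/d = 52.0/8.4 = 6.1905
K_B = (4C+2)/(4C−3) = 26.762/21.762 = 1.2298
τ₀ = 8FD/(πd³) = 8·1730·52.0/(π·8.4³) = 719680/1862 = 386.5 MPa
τ_max = K·τ₀ = 1.2298 × 386.5 = 475.3 MPa

475 MPa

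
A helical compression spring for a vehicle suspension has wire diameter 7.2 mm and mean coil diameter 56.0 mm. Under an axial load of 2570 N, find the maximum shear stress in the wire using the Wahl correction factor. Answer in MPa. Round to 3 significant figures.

1170 MPa

Spring index C = D/d = 56.0/7.2 = 7.7778
K_W = (4C−1)/(4C−4) + 0.615/C = 30.111/27.111 + 0.0791 = 1.1897
τ₀ = 8FD/(πd³) = 8·2570·56.0/(π·7.2³) = 1.15136e+06/1172.6 = 981.89 MPa
τ_max = K·τ₀ = 1.1897 × 981.89 = 1168.2 MPa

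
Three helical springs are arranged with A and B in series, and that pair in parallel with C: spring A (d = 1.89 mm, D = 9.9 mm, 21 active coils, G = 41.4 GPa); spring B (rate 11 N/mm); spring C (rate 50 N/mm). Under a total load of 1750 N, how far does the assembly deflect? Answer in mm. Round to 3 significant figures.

k_A = Gd⁴/(8D³N_a) = (41.4×10³)(1.89⁴)/(8·9.9³·21) = 3.2407 N/mm
Springs A,B series: k_AB = 1/(1/3.2407+1/11) = 2.5032 N/mm; parallel with C: k_eq = 2.5032+50 = 52.503 N/mm
δ = F/k_eq = 1750/52.503 = 33.331 mm

33.3 mm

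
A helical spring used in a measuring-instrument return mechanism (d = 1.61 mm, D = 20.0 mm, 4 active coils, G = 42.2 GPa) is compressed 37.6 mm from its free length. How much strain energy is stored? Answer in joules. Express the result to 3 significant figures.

k = Gd⁴/(8D³N_a) = (42.2×10³)(1.61⁴)/(8·20.0³·4) = 1.1076 N/mm
U = ½kδ² = 0.5 × 1.1076 × 37.6² = 782.93 N·mm = 0.78293 J

0.783 J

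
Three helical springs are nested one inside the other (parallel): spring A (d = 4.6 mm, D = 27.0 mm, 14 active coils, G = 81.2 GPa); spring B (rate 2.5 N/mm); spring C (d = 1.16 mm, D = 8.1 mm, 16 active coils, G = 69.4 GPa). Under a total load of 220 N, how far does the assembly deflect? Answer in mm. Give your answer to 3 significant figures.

k_A = Gd⁴/(8D³N_a) = (81.2×10³)(4.6⁴)/(8·27.0³·14) = 16.492 N/mm
k_C = Gd⁴/(8D³N_a) = (69.4×10³)(1.16⁴)/(8·8.1³·16) = 1.8473 N/mm
Parallel: k_eq = 16.492 + 2.5 + 1.8473 = 20.839 N/mm
δ = F/k_eq = 220/20.839 = 10.557 mm

10.6 mm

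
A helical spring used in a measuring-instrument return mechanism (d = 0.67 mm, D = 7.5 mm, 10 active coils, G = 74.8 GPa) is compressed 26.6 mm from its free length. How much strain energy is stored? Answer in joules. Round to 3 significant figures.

0.158 J

k = Gd⁴/(8D³N_a) = (74.8×10³)(0.67⁴)/(8·7.5³·10) = 0.44661 N/mm
U = ½kδ² = 0.5 × 0.44661 × 26.6² = 158 N·mm = 0.158 J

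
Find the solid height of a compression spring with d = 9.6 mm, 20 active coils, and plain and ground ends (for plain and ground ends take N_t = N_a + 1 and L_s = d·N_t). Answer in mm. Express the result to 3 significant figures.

plain and ground ends: N_t = N_a + 1 = 20 + 1 = 21
L_s = d·N_t = 9.6 × 21 = 201.6 mm

202 mm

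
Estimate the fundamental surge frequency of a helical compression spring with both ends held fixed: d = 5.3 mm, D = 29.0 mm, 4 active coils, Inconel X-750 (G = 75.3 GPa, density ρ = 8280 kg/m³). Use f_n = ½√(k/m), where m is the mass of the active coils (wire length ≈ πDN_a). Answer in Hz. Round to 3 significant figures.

535 Hz

k = Gd⁴/(8D³N_a) = (75.3×10³)(5.3⁴)/(8·29.0³·4) = 76.13 N/mm = 76130 N/m
Wire length L = πDN_a = π·29.0·4 = 364.42 mm
m = ρ·(πd²/4)·L = 8280 × 22.062×10⁻⁶ m² × 0.36442 m = 0.06657 kg
f_n = ½√(k/m) = 0.5·√(76130/0.06657) = 0.5·√(1.1436e+06) = 534.7 Hz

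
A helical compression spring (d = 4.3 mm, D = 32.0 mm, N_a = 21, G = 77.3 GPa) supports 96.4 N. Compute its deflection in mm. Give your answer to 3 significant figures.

20.1 mm

k = Gd⁴/(8D³N_a) = (77.3×10³)(4.3⁴)/(8·32.0³·21) = 4.8006 N/mm
δ = F/k = 96.4 / 4.8006 = 20.081 mm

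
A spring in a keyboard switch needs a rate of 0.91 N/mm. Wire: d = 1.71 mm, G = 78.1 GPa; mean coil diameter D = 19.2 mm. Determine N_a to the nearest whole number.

N_a = Gd⁴/(8D³k) = (78.1×10³ × 1.71⁴)/(8 × 19.2³ × 0.91)
    = 667783 / 51527 = 12.96 → 13 coils

13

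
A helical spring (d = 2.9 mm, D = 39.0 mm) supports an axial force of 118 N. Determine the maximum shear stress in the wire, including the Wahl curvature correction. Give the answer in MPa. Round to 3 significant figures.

Spring index C = D/d = 39.0/2.9 = 13.4483
K_W = (4C−1)/(4C−4) + 0.615/C = 52.793/49.793 + 0.0457 = 1.1060
τ₀ = 8FD/(πd³) = 8·118·39.0/(π·2.9³) = 36816/76.62 = 480.5 MPa
τ_max = K·τ₀ = 1.1060 × 480.5 = 531.42 MPa

531 MPa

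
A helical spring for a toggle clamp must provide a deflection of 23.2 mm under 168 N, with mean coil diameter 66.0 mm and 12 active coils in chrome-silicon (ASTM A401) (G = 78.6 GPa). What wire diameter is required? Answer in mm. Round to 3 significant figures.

7.10 mm

Required rate k = F/δ = 168/23.2 = 7.2414 N/mm
d = (8D³N_a·k / G)^(1/4) = (8·66.0³·12·7.2414 / (78.6×10³))^0.25
  = (2542.7)^0.25 = 7.1011 mm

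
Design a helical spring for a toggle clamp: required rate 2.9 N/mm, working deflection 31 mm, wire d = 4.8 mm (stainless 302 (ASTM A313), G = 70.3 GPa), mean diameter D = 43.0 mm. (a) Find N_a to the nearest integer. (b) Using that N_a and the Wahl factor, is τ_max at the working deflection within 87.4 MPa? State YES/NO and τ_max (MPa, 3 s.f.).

N_a = Gd⁴/(8D³k) = (70.3×10³)(4.8⁴)/(8·43.0³·2.9) = 20.23 → N_a = 20
Actual rate k = Gd⁴/(8D³·20) = 2.9336 N/mm
Working load F = kδ = 2.9336·31 = 90.94 N
C = 43.0/4.8 = 8.9583; K_W = (4C−1)/(4C−4)+0.615/C = 1.1629
τ_max = K_W·8FD/(πd³) = 1.1629·90.041 = 104.71 MPa
τ_max > 87.4 MPa → exceeds allowable

(a) 20 coils; (b) NO, τ_max = 105 MPa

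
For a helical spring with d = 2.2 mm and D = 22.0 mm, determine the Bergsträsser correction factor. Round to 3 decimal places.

1.135

C = D/d = 22.0/2.2 = 10.0000
K_B = (4C+2)/(4C−3) = 42.000/37.000 = 1.1351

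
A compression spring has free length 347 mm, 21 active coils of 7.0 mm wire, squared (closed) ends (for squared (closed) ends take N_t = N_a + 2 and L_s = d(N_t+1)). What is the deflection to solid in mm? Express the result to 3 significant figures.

N_t = 23; L_s = 7.0·24 = 168 mm
δ_solid = L₀ − L_s = 347 − 168 = 179 mm

179 mm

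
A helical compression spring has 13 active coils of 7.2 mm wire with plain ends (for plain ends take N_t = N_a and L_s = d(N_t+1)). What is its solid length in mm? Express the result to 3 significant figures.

101 mm

plain ends: N_t = N_a = 13
L_s = d·(N_t+1) = 7.2 × 14 = 100.8 mm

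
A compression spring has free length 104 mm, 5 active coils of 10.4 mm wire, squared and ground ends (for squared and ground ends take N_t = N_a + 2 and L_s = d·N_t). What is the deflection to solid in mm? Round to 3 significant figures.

N_t = 7; L_s = 10.4·7 = 72.8 mm
δ_solid = L₀ − L_s = 104 − 72.8 = 31.2 mm

31.2 mm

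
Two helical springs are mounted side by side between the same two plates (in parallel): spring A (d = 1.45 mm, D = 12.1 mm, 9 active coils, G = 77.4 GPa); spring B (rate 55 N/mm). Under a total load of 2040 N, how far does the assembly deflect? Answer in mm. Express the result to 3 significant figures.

k_A = Gd⁴/(8D³N_a) = (77.4×10³)(1.45⁴)/(8·12.1³·9) = 2.6824 N/mm
Parallel: k_eq = 2.6824 + 55 = 57.682 N/mm
δ = F/k_eq = 2040/57.682 = 35.366 mm

35.4 mm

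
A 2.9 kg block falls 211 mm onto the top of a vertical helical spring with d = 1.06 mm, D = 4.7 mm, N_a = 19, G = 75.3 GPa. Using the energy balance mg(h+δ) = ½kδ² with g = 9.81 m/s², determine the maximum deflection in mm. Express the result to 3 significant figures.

49.6 mm

k = Gd⁴/(8D³N_a) = (75.3×10³)(1.06⁴)/(8·4.7³·19) = 6.0239 N/mm
W = mg = 2.9 × 9.81 = 28.449 N
½kδ² − Wδ − Wh = 0 → δ = (W + √(W² + 2kWh))/k
δ = (28.449 + √(809.35 + 72320.4))/6.0239 = (28.449 + 270.43)/6.0239 = 49.614 mm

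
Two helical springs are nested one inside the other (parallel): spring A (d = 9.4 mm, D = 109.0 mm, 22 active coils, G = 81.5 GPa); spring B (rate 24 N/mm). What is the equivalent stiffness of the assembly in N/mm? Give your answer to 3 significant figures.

k_A = Gd⁴/(8D³N_a) = (81.5×10³)(9.4⁴)/(8·109.0³·22) = 2.7918 N/mm
Parallel: k_eq = 2.7918 + 24 = 26.792 N/mm

26.8 N/mm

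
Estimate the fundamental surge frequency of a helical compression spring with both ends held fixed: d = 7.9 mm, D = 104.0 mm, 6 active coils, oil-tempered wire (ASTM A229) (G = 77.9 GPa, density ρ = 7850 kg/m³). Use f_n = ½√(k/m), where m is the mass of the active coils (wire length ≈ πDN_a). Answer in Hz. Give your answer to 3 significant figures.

43.2 Hz

k = Gd⁴/(8D³N_a) = (77.9×10³)(7.9⁴)/(8·104.0³·6) = 5.6196 N/mm = 5619.6 N/m
Wire length L = πDN_a = π·104.0·6 = 1960.4 mm
m = ρ·(πd²/4)·L = 7850 × 49.017×10⁻⁶ m² × 1.9604 m = 0.75431 kg
f_n = ½√(k/m) = 0.5·√(5619.6/0.75431) = 0.5·√(7450) = 43.157 Hz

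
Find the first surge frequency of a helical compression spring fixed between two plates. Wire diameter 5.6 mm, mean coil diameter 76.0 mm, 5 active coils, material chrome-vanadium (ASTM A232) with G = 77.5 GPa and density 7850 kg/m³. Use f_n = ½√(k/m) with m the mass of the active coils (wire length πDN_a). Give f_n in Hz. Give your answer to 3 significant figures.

k = Gd⁴/(8D³N_a) = (77.5×10³)(5.6⁴)/(8·76.0³·5) = 4.3406 N/mm = 4340.6 N/m
Wire length L = πDN_a = π·76.0·5 = 1193.8 mm
m = ρ·(πd²/4)·L = 7850 × 24.63×10⁻⁶ m² × 1.1938 m = 0.23082 kg
f_n = ½√(k/m) = 0.5·√(4340.6/0.23082) = 0.5·√(18805) = 68.567 Hz

68.6 Hz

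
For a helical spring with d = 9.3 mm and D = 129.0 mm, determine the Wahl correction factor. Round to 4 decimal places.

C = D/d = 129.0/9.3 = 13.8710
K_W = (4C−1)/(4C−4) + 0.615/C = 54.484/51.484 + 0.0443 = 1.1026

1.1026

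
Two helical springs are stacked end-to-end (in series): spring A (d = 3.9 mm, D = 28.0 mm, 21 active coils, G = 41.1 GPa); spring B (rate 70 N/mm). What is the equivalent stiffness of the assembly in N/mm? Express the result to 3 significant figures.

k_A = Gd⁴/(8D³N_a) = (41.1×10³)(3.9⁴)/(8·28.0³·21) = 2.5782 N/mm
Series: 1/k_eq = 1/2.5782 + 1/70 = 0.40215; k_eq = 2.4866 N/mm

2.49 N/mm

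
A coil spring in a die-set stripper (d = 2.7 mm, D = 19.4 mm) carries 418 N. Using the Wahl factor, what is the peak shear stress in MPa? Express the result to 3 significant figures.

Spring index C = D/d = 19.4/2.7 = 7.1852
K_W = (4C−1)/(4C−4) + 0.615/C = 27.741/24.741 + 0.0856 = 1.2069
τ₀ = 8FD/(πd³) = 8·418·19.4/(π·2.7³) = 64873.6/61.836 = 1049.1 MPa
τ_max = K·τ₀ = 1.2069 × 1049.1 = 1266.1 MPa

1270 MPa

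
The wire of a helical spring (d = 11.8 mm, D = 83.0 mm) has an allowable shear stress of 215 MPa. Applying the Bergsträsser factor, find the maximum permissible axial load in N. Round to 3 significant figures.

C = D/d = 83.0/11.8 = 7.0339
K_B = (4C+2)/(4C−3) = 30.136/25.136 = 1.1989
τ_max = K·8FD/(πd³) → F_max = τ_allow·πd³/(8DK)
F_max = 215·π·11.8³/(8·83.0·1.1989) = 1.1098e+06/796.08 = 1394 N

1390 N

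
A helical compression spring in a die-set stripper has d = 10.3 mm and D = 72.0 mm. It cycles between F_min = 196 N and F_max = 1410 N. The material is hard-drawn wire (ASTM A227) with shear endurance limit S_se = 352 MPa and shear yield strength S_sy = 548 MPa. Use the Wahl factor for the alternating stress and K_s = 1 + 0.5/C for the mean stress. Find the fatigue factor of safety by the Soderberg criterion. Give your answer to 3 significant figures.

C = D/d = 72.0/10.3 = 6.9903; K_W = (4C−1)/(4C−4)+0.615/C = 1.2132; K_s = 1+0.5/C = 1.0715
F_a = (F_max−F_min)/2 = 607 N; F_m = (F_max+F_min)/2 = 803 N
τ_a = K_W·8F_aD/(πd³) = 1.2132 × 101.85 = 123.56 MPa
τ_m = K_s·8F_mD/(πd³) = 1.0715 × 134.73 = 144.37 MPa
Soderberg: 1/n_f = τ_a/S_se + τ_m/S_sy = 123.56/352 + 144.37/548 = 0.35102 + 0.26345 = 0.61447
n_f = 1/0.61447 = 1.627

1.63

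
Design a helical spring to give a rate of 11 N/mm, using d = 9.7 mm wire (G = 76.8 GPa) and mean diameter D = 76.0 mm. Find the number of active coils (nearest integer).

N_a = Gd⁴/(8D³k) = (76.8×10³ × 9.7⁴)/(8 × 76.0³ × 11)
    = 6.79905e+08 / 3.86299e+07 = 17.6 → 18 coils

18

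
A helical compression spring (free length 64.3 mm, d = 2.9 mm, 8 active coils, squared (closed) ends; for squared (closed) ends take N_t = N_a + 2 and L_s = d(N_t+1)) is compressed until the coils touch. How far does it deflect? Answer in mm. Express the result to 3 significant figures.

32.4 mm

N_t = 10; L_s = 2.9·11 = 31.9 mm
δ_solid = L₀ − L_s = 64.3 − 31.9 = 32.4 mm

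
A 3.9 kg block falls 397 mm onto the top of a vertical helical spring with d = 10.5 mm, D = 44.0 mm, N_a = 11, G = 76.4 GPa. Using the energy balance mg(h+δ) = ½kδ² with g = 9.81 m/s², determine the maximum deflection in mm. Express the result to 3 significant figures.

k = Gd⁴/(8D³N_a) = (76.4×10³)(10.5⁴)/(8·44.0³·11) = 123.88 N/mm
W = mg = 3.9 × 9.81 = 38.259 N
½kδ² − Wδ − Wh = 0 → δ = (W + √(W² + 2kWh))/k
δ = (38.259 + √(1463.8 + 3.76326e+06))/123.88 = (38.259 + 1940.3)/123.88 = 15.971 mm

16.0 mm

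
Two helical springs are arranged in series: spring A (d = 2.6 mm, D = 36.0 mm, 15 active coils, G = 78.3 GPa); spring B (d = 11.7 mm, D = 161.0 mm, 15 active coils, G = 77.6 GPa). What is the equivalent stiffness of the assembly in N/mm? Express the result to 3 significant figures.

k_A = Gd⁴/(8D³N_a) = (78.3×10³)(2.6⁴)/(8·36.0³·15) = 0.6391 N/mm
k_B = Gd⁴/(8D³N_a) = (77.6×10³)(11.7⁴)/(8·161.0³·15) = 2.9037 N/mm
Series: 1/k_eq = 1/0.6391 + 1/2.9037 = 1.9091; k_eq = 0.52381 N/mm

0.524 N/mm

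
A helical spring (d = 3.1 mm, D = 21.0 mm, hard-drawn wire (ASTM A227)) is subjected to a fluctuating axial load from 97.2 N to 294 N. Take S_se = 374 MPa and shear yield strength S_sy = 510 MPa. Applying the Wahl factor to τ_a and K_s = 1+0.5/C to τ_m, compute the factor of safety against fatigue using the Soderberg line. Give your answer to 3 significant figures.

0.760

C = D/d = 21.0/3.1 = 6.7742; K_W = (4C−1)/(4C−4)+0.615/C = 1.2207; K_s = 1+0.5/C = 1.0738
F_a = (F_max−F_min)/2 = 98.4 N; F_m = (F_max+F_min)/2 = 195.6 N
τ_a = K_W·8F_aD/(πd³) = 1.2207 × 176.63 = 215.61 MPa
τ_m = K_s·8F_mD/(πd³) = 1.0738 × 351.11 = 377.03 MPa
Soderberg: 1/n_f = τ_a/S_se + τ_m/S_sy = 215.61/374 + 377.03/510 = 0.57650 + 0.73927 = 1.3158
n_f = 1/1.3158 = 0.76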